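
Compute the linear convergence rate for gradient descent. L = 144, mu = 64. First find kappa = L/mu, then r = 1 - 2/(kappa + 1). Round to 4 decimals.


Step 1: Compute the condition number.
kappa = L/mu = 144/64 = 2.25
Step 2: Compute the convergence rate.
r = 1 - 2/(kappa + 1) = 1 - 2*mu/(L + mu) = (L - mu)/(L + mu) = 80/208 = 0.3846


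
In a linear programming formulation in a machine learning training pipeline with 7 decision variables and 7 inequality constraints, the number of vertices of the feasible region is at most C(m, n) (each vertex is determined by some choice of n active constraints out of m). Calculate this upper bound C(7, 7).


Each vertex corresponds to some choice of n active constraints out of m, so the number of vertices is at most C(m, n) = m! / (n!(m-n)!).
m = 7, n = 7
Numerator: 7 * 6 * 5 * 4 * 3 * 2 * 1
Denominator: 7! = 5040
C(7, 7) = 1


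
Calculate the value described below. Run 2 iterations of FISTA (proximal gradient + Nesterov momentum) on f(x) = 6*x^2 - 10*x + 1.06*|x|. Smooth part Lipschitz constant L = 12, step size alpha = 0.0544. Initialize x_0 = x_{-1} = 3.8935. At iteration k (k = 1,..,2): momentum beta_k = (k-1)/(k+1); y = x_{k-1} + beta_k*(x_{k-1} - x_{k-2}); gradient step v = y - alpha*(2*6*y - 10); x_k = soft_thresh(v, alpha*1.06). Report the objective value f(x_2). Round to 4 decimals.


FISTA on f(x) = 6*x^2 - 10*x + 1.06*|x|
L = 12, alpha = 0.0544
Iteration 1: beta = 0.0, y = 3.8935 + 0.0*(3.8935 - 3.8935) = 3.8935
  grad(y) = 36.722, v = y - alpha*grad = 1.8958
  prox(v) = soft_thresh(1.8958, 0.0577) = 1.8382
Iteration 2: beta = 0.3333, y = 1.8382 + 0.3333*(1.8382 - 3.8935) = 1.153
  grad(y) = 3.8365, v = y - alpha*grad = 0.9443
  prox(v) = soft_thresh(0.9443, 0.0577) = 0.8867
f(x_2) = 6*0.8867^2 - 10*0.8867 + 1.06*|0.8867| = -3.2097


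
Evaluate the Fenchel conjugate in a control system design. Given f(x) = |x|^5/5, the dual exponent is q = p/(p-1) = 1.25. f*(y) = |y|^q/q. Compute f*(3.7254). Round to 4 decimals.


The conjugate exponent q satisfies 1/p + 1/q = 1.
p = 5, so q = 5/(5 - 1) = 1.25
|y|^q = 3.7254^1.25 = 5.1757
f*(3.7254) = 5.1757 / 1.25 = 4.1405


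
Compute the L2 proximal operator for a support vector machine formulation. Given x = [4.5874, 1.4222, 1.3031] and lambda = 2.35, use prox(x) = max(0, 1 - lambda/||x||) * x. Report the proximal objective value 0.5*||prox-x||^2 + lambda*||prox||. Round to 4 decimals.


Step 1: Compute ||x||.
||x|| = 4.9764
Step 2: Compute scaling factor.
scale = max(0, 1 - 2.35/4.9764) = 0.5278
Step 3: prox(x) = [2.4211, 0.7506, 0.6877]
||prox(x)|| = 2.6264
Step 4: Proximal objective.
0.5*||prox-x||^2 = 2.7613
lambda*||prox|| = 6.172
Total = 8.9334


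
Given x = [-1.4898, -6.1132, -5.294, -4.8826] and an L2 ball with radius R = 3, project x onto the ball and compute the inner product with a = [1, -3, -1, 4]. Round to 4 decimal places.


Step 1: Compute ||x|| (intermediates to 6 decimals).
||x|| = sqrt((-1.4898)^2 + (-6.1132)^2 + (-5.294)^2 + (-4.8826)^2) = 9.563312
Step 2: Project.
Since ||x|| > R, scale = R/||x|| = 3/9.563312 = 0.313699, proj(x) = scale * x
proj(x) = [-0.467349, -1.917705, -1.660723, -1.531667]
Step 3: Dot product.
a^T * proj(x) = 1*(-0.467349) - 3*(-1.917705) - 1*(-1.660723) + 4*(-1.531667) = 0.8198


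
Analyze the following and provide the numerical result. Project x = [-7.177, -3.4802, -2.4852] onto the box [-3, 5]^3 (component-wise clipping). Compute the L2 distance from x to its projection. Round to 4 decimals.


Project each component onto [-3, 5].
clip(-7.177) = -3.0, clip(-3.4802) = -3.0, clip(-2.4852) = -2.4852
Projection = [-3.0, -3.0, -2.4852]
Squared diffs: [17.4473, 0.2306, 0.0]
Distance = sqrt(17.6779) = 4.2045


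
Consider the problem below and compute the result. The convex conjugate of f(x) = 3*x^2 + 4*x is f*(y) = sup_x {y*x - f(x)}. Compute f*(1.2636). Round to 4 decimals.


f*(y) = sup_x {y*x - a*x^2 - b*x} = sup_x {(y-b)*x - a*x^2}
FOC: (y - b) - 2a*x = 0 => x* = (y - b)/(2a)
x* = (1.2636 - 4)/(2*3) = -0.4561
f*(1.2636) = (y-b)^2/(4a) = (1.2636 - 4)^2/(4*3)
= 7.4879/12 = 0.624


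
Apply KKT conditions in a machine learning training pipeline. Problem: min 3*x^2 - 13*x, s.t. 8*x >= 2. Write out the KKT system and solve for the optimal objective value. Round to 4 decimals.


Step 1: Try lambda = 0 (constraint inactive).
Stationarity: 2*3*x - 13 = 0
x* = 13/(2*3) = 13/6 = 2.1667 (rounded; the exact value 13/6 is used below)
Check constraint: 8*2.1667 = 17.3336 >= 2 -- satisfied.
Step 2: Compute optimal value.
f(x*) = 3*(13/6)^2 - 13*(13/6) = -14.0833


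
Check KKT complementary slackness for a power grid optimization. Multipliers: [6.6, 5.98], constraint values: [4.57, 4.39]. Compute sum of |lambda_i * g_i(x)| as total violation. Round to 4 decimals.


KKT complementary slackness check:
lambda_1 * g_1 = 6.6 * 4.57 = 30.162
lambda_2 * g_2 = 5.98 * 4.39 = 26.2522
Total violation = 30.162 + 26.2522 = 56.4142


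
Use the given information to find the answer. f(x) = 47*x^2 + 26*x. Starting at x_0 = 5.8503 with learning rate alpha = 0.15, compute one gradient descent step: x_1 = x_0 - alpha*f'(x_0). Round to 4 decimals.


We compute the gradient at x_0 and apply the update.
f'(x) = 94*x + 26
f'(5.8503) = 94*5.8503 + 26 = 575.9282
x_1 = 5.8503 - 0.15*575.9282 = -80.5389


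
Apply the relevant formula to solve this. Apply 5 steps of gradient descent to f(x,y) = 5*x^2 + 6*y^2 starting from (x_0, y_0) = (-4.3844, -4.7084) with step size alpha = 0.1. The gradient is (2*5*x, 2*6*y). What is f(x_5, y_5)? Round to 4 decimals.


Gradient descent on f(x,y) = 5*x^2 + 6*y^2.
Starting point: (-4.3844, -4.7084), alpha = 0.1
Step 1: grad_x = 2*5*-4.3844 = -43.844, grad_y = 2*6*-4.7084 = -56.5008
  x_1 = -4.3844 - 0.1*-43.844 = 0.0
  y_1 = -4.7084 - 0.1*-56.5008 = 0.9417
Step 2: grad_x = 2*5*0.0 = 0.0, grad_y = 2*6*0.9417 = 11.3002
  x_2 = 0.0 - 0.1*0.0 = 0.0
  y_2 = 0.9417 - 0.1*11.3002 = -0.1883
Step 3: grad_x = 2*5*0.0 = 0.0, grad_y = 2*6*-0.1883 = -2.26
  x_3 = 0.0 - 0.1*0.0 = 0.0
  y_3 = -0.1883 - 0.1*-2.26 = 0.0377
Step 4: grad_x = 2*5*0.0 = 0.0, grad_y = 2*6*0.0377 = 0.452
  x_4 = 0.0 - 0.1*0.0 = 0.0
  y_4 = 0.0377 - 0.1*0.452 = -0.0075
Step 5: grad_x = 2*5*0.0 = 0.0, grad_y = 2*6*-0.0075 = -0.0904
  x_5 = 0.0 - 0.1*0.0 = 0.0
  y_5 = -0.0075 - 0.1*-0.0904 = 0.0015
f(0.0, 0.0015) = 5*0.0^2 + 6*0.0015^2 = 0.0


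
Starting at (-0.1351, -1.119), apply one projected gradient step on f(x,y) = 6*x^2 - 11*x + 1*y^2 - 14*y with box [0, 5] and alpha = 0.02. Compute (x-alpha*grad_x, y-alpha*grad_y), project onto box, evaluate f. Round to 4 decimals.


Step 1: Compute gradient at (-0.1351, -1.119).
grad_x = 2*6*-0.1351 - 11 = -12.6212
grad_y = 2*1*-1.119 - 14 = -16.238
Step 2: Gradient step.
x_raw = -0.1351 - 0.02*-12.6212 = 0.1173
y_raw = -1.119 - 0.02*-16.238 = -0.7942
Step 3: Project onto [0, 5].
x_proj = clip(0.1173) = 0.1173
y_proj = clip(-0.7942) = 0.0
Step 4: Evaluate f.
f(0.1173, 0.0) = -1.208


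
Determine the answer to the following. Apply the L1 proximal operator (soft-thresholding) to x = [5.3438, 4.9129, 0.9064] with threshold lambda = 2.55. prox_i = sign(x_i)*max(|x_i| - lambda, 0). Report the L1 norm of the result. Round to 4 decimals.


Soft-thresholding with lambda = 2.55:
prox(5.3438) = sign(5.3438)*max(|5.3438| - 2.55, 0) = 2.7938
prox(4.9129) = sign(4.9129)*max(|4.9129| - 2.55, 0) = 2.3629
prox(0.9064) = sign(0.9064)*max(|0.9064| - 2.55, 0) = 0.0
prox(x) = [2.7938, 2.3629, 0.0]
||prox(x)||_1 = 2.7938 + 2.3629 + 0.0 = 5.1567


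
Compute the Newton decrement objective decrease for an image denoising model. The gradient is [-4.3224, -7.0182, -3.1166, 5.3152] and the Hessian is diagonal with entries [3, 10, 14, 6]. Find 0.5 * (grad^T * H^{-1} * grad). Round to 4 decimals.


Step 1: H is diagonal, so H^(-1) * g = [-1.4408, -0.7018, -0.2226, 0.8859].
Step 2: g^T H^(-1) g = sum_i g_i^2 / H_ii
  = (-4.3224)^2/3 + (-7.0182)^2/10 + (-3.1166)^2/14 + (5.3152)^2/6
  = 6.2277 + 4.9255 + 0.6938 + 4.7086 = 16.5556
Step 3: Objective decrease = 0.5 * g^T H^(-1) g = 8.2778


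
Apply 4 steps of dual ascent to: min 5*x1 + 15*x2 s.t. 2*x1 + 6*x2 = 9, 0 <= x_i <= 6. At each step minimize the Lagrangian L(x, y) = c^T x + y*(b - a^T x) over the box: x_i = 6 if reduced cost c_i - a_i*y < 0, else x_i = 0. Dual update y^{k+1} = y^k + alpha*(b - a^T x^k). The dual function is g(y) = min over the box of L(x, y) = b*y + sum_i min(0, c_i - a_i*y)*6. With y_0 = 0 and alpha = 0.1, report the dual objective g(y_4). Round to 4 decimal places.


Dual ascent for LP: min 5*x1 + 15*x2, 2*x1 + 6*x2 = 9, 0 <= x_i <= 6
Step 1: y^k = 0.0, reduced costs: (5.0, 15.0)
  x^k = (0.0, 0.0), subgradient = b - a^T x = 9.0
  y^{k+1} = 0.0 + 0.1*9.0 = 0.9
Step 2: y^k = 0.9, reduced costs: (3.2, 9.6)
  x^k = (0.0, 0.0), subgradient = b - a^T x = 9.0
  y^{k+1} = 0.9 + 0.1*9.0 = 1.8
Step 3: y^k = 1.8, reduced costs: (1.4, 4.2)
  x^k = (0.0, 0.0), subgradient = b - a^T x = 9.0
  y^{k+1} = 1.8 + 0.1*9.0 = 2.7
Step 4: y^k = 2.7, reduced costs: (-0.4, -1.2)
  x^k = (6.0, 6.0), subgradient = b - a^T x = -39.0
  y^{k+1} = 2.7 + 0.1*-39.0 = -1.2
Dual objective at y_4 = -1.2: reduced costs (7.4, 22.2), box minimizer x = (0.0, 0.0)
g(y_4) = b*y + (c1 - a1*y)*x1 + (c2 - a2*y)*x2 = 9*(-1.2) + 7.4*0.0 + 22.2*0.0 = -10.8 + 0.0 + 0.0 = -10.8


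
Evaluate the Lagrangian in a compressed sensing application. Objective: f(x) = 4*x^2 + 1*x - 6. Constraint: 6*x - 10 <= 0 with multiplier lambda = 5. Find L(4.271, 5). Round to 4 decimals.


Step 1: Evaluate f(x).
f(4.271) = 4*4.271^2 + 1*4.271 - 6 = 71.2368
Step 2: Evaluate g(x).
g(4.271) = 6*4.271 - 10 = 15.626
Step 3: Compute Lagrangian.
L = 71.2368 + 5*15.626 = 149.3668


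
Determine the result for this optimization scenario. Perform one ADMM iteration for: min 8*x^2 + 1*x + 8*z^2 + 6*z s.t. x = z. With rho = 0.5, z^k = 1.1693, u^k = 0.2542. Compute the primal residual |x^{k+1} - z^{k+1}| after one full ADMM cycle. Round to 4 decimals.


ADMM iteration with rho = 0.5, z^k = 1.1693, u^k = 0.2542
Step 1: x-update.
Minimize 8*x^2 + 1*x + (0.5/2)*(x - 1.1693 + 0.2542)^2
FOC: (2*8 + 0.5)*x = -1 + 0.5*(1.1693 - 0.2542)
x^{k+1} = -0.0329
Step 2: z-update.
Minimize 8*z^2 + 6*z + (0.5/2)*(-0.0329 - z + 0.2542)^2
FOC: (2*8 + 0.5)*z = -6 + 0.5*(-0.0329 + 0.2542)
z^{k+1} = -0.3569
Step 3: u-update.
u^{k+1} = 0.2542 - 0.0329 + 0.3569 = 0.5783
Step 4: Primal residual = |-0.0329 + 0.3569| = 0.3241


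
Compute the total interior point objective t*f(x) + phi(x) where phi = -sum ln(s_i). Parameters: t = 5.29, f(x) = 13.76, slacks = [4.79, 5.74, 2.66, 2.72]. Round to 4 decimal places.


Step 1: Compute log-barrier.
ln values: [1.5665, 1.7475, 0.9783, 1.0006]
phi = -(1.5665 + 1.7475 + 0.9783 + 1.0006) = -5.2929
Step 2: Compute augmented objective.
t*f(x) = 5.29*13.76 = 72.7904
Total = 72.7904 - 5.2929 = 67.4975


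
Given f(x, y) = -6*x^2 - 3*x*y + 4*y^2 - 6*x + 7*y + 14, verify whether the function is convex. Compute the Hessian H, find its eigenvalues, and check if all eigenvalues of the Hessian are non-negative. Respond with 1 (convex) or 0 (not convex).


The Hessian of f(x,y) = -6*x^2 - 3*x*y + 4*y^2 - 6*x + 7*y + 14 is:
H = [[-12, -3], [-3, 8]]
Trace = -12 + 8 = -4
Determinant = -12*8 - (-3)^2 = -105
Discriminant = (-4)^2 - 4*-105 = 436.0
Eigenvalues: lambda_1 = -12.4403, lambda_2 = 8.4403
The function is not convex.

0


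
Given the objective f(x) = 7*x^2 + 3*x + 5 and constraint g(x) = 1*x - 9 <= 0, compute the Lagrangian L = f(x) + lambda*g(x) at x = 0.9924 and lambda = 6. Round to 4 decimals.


Step 1: Evaluate f(x).
f(0.9924) = 7*0.9924^2 + 3*0.9924 + 5 = 14.8712
Step 2: Evaluate g(x).
g(0.9924) = 1*0.9924 - 9 = -8.0076
Step 3: Compute Lagrangian.
L = 14.8712 + 6*-8.0076 = -33.1744


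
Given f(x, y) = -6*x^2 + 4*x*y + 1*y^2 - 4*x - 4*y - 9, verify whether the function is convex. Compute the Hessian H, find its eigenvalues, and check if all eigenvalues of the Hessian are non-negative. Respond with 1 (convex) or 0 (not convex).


The Hessian of f(x,y) = -6*x^2 + 4*x*y + 1*y^2 - 4*x - 4*y - 9 is:
H = [[-12, 4], [4, 2]]
Trace = -12 + 2 = -10
Determinant = -12*2 - (4)^2 = -40
Discriminant = (-10)^2 - 4*-40 = 260.0
Eigenvalues: lambda_1 = -13.0623, lambda_2 = 3.0623
The function is not convex.

0


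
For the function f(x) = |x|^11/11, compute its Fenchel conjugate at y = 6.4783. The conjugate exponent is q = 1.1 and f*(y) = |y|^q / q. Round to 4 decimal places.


The conjugate exponent q satisfies 1/p + 1/q = 1.
p = 11, so q = 11/(11 - 1) = 1.1
|y|^q = 6.4783^1.1 = 7.8092
f*(6.4783) = 7.8092 / 1.1 = 7.0993


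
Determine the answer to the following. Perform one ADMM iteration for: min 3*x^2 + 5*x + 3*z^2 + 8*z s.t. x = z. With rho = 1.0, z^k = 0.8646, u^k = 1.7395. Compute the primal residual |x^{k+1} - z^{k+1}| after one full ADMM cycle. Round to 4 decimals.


ADMM iteration with rho = 1.0, z^k = 0.8646, u^k = 1.7395
Step 1: x-update.
Minimize 3*x^2 + 5*x + (1.0/2)*(x - 0.8646 + 1.7395)^2
FOC: (2*3 + 1.0)*x = -5 + 1.0*(0.8646 - 1.7395)
x^{k+1} = -0.8393
Step 2: z-update.
Minimize 3*z^2 + 8*z + (1.0/2)*(-0.8393 - z + 1.7395)^2
FOC: (2*3 + 1.0)*z = -8 + 1.0*(-0.8393 + 1.7395)
z^{k+1} = -1.0143
Step 3: u-update.
u^{k+1} = 1.7395 - 0.8393 + 1.0143 = 1.9145
Step 4: Primal residual = |-0.8393 + 1.0143| = 0.175


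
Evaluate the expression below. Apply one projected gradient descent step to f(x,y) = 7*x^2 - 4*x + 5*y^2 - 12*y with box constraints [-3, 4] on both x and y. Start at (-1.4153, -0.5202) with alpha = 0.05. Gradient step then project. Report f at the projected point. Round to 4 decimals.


Step 1: Compute gradient at (-1.4153, -0.5202).
grad_x = 2*7*-1.4153 - 4 = -23.8142
grad_y = 2*5*-0.5202 - 12 = -17.202
Step 2: Gradient step.
x_raw = -1.4153 - 0.05*-23.8142 = -0.2246
y_raw = -0.5202 - 0.05*-17.202 = 0.3399
Step 3: Project onto [-3, 4].
x_proj = clip(-0.2246) = -0.2246
y_proj = clip(0.3399) = 0.3399
Step 4: Evaluate f.
f(-0.2246, 0.3399) = -2.2497


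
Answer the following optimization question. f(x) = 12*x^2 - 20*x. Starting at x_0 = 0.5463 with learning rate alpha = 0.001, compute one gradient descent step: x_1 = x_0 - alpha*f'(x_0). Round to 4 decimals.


We compute the gradient at x_0 and apply the update.
f'(x) = 24*x - 20
f'(0.5463) = 24*0.5463 - 20 = -6.8888
x_1 = 0.5463 - 0.001*-6.8888 = 0.5532


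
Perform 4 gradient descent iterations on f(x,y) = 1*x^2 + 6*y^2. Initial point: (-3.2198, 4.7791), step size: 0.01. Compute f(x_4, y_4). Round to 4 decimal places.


Gradient descent on f(x,y) = 1*x^2 + 6*y^2.
Starting point: (-3.2198, 4.7791), alpha = 0.01
Step 1: grad_x = 2*1*-3.2198 = -6.4396, grad_y = 2*6*4.7791 = 57.3492
  x_1 = -3.2198 - 0.01*-6.4396 = -3.1554
  y_1 = 4.7791 - 0.01*57.3492 = 4.2056
Step 2: grad_x = 2*1*-3.1554 = -6.3108, grad_y = 2*6*4.2056 = 50.4673
  x_2 = -3.1554 - 0.01*-6.3108 = -3.0923
  y_2 = 4.2056 - 0.01*50.4673 = 3.7009
Step 3: grad_x = 2*1*-3.0923 = -6.1846, grad_y = 2*6*3.7009 = 44.4112
  x_3 = -3.0923 - 0.01*-6.1846 = -3.0305
  y_3 = 3.7009 - 0.01*44.4112 = 3.2568
Step 4: grad_x = 2*1*-3.0305 = -6.0609, grad_y = 2*6*3.2568 = 39.0819
  x_4 = -3.0305 - 0.01*-6.0609 = -2.9698
  y_4 = 3.2568 - 0.01*39.0819 = 2.866
f(-2.9698, 2.866) = 1*(-2.9698)^2 + 6*2.866^2 = 58.1038


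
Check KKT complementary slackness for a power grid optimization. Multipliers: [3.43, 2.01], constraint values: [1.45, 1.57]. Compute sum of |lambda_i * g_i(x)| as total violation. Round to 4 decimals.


KKT complementary slackness check:
lambda_1 * g_1 = 3.43 * 1.45 = 4.9735
lambda_2 * g_2 = 2.01 * 1.57 = 3.1557
Total violation = 4.9735 + 3.1557 = 8.1292


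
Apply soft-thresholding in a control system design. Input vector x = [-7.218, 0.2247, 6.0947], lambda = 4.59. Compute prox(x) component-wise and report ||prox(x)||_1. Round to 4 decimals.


Soft-thresholding with lambda = 4.59:
prox(-7.218) = sign(-7.218)*max(|-7.218| - 4.59, 0) = -2.628
prox(0.2247) = sign(0.2247)*max(|0.2247| - 4.59, 0) = 0.0
prox(6.0947) = sign(6.0947)*max(|6.0947| - 4.59, 0) = 1.5047
prox(x) = [-2.628, 0.0, 1.5047]
||prox(x)||_1 = 2.628 + 0.0 + 1.5047 = 4.1327


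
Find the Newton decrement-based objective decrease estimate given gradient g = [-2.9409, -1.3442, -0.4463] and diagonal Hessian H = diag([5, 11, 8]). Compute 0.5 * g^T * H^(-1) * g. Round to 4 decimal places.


Step 1: H is diagonal, so H^(-1) * g = [-0.5882, -0.1222, -0.0558].
Step 2: g^T H^(-1) g = sum_i g_i^2 / H_ii
  = (-2.9409)^2/5 + (-1.3442)^2/11 + (-0.4463)^2/8
  = 1.7298 + 0.1643 + 0.0249 = 1.9189
Step 3: Objective decrease = 0.5 * g^T H^(-1) g = 0.9595


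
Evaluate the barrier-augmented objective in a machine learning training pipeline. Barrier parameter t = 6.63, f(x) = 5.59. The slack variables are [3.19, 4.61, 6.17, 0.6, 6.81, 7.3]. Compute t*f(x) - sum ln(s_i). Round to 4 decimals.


Step 1: Compute log-barrier.
ln values: [1.16, 1.5282, 1.8197, -0.5108, 1.9184, 1.9879]
phi = -(1.16 + 1.5282 + 1.8197 - 0.5108 + 1.9184 + 1.9879) = -7.9034
Step 2: Compute augmented objective.
t*f(x) = 6.63*5.59 = 37.0617
Total = 37.0617 - 7.9034 = 29.1583


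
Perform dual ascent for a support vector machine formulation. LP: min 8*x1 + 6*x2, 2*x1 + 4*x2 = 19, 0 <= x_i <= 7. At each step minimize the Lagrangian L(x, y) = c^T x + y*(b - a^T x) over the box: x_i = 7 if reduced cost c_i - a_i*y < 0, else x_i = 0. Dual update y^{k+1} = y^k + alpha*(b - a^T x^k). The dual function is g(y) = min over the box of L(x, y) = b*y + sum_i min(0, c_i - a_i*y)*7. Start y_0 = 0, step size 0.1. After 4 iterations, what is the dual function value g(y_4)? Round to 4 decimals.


Dual ascent for LP: min 8*x1 + 6*x2, 2*x1 + 4*x2 = 19, 0 <= x_i <= 7
Step 1: y^k = 0.0, reduced costs: (8.0, 6.0)
  x^k = (0.0, 0.0), subgradient = b - a^T x = 19.0
  y^{k+1} = 0.0 + 0.1*19.0 = 1.9
Step 2: y^k = 1.9, reduced costs: (4.2, -1.6)
  x^k = (0.0, 7.0), subgradient = b - a^T x = -9.0
  y^{k+1} = 1.9 + 0.1*-9.0 = 1.0
Step 3: y^k = 1.0, reduced costs: (6.0, 2.0)
  x^k = (0.0, 0.0), subgradient = b - a^T x = 19.0
  y^{k+1} = 1.0 + 0.1*19.0 = 2.9
Step 4: y^k = 2.9, reduced costs: (2.2, -5.6)
  x^k = (0.0, 7.0), subgradient = b - a^T x = -9.0
  y^{k+1} = 2.9 + 0.1*-9.0 = 2.0
Dual objective at y_4 = 2.0: reduced costs (4.0, -2.0), box minimizer x = (0.0, 7.0)
g(y_4) = b*y + (c1 - a1*y)*x1 + (c2 - a2*y)*x2 = 19*2.0 + 4.0*0.0 + (-2.0)*7.0 = 38.0 + 0.0 - 14.0 = 24.0


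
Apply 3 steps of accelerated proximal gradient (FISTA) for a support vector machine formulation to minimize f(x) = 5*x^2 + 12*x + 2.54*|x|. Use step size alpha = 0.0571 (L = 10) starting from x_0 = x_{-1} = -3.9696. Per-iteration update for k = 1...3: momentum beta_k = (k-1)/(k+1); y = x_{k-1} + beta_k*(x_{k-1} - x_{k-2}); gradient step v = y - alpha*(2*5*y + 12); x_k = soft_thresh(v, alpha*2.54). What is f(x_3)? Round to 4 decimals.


FISTA on f(x) = 5*x^2 + 12*x + 2.54*|x|
L = 10, alpha = 0.0571
Iteration 1: beta = 0.0, y = -3.9696 + 0.0*(-3.9696 + 3.9696) = -3.9696
  grad(y) = -27.696, v = y - alpha*grad = -2.3882
  prox(v) = soft_thresh(-2.3882, 0.145) = -2.2431
Iteration 2: beta = 0.3333, y = -2.2431 + 0.3333*(-2.2431 + 3.9696) = -1.6676
  grad(y) = -4.6763, v = y - alpha*grad = -1.4006
  prox(v) = soft_thresh(-1.4006, 0.145) = -1.2556
Iteration 3: beta = 0.5, y = -1.2556 + 0.5*(-1.2556 + 2.2431) = -0.7618
  grad(y) = 4.3819, v = y - alpha*grad = -1.012
  prox(v) = soft_thresh(-1.012, 0.145) = -0.867
f(x_3) = 5*(-0.867)^2 + 12*(-0.867) + 2.54*|-0.867| = -4.4434


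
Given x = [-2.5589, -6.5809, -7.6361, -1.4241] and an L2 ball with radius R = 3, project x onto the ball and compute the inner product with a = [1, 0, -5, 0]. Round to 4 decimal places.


Step 1: Compute ||x|| (intermediates to 6 decimals).
||x|| = sqrt((-2.5589)^2 + (-6.5809)^2 + (-7.6361)^2 + (-1.4241)^2) = 10.497347
Step 2: Project.
Since ||x|| > R, scale = R/||x|| = 3/10.497347 = 0.285786, proj(x) = scale * x
proj(x) = [-0.731298, -1.880729, -2.18229, -0.406988]
Step 3: Dot product.
a^T * proj(x) = 1*(-0.731298) + 0*(-1.880729) - 5*(-2.18229) + 0*(-0.406988) = 10.1802


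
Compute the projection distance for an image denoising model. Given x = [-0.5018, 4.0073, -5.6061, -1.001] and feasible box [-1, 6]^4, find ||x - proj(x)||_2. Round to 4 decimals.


Project each component onto [-1, 6].
clip(-0.5018) = -0.5018, clip(4.0073) = 4.0073, clip(-5.6061) = -1.0, clip(-1.001) = -1.0
Projection = [-0.5018, 4.0073, -1.0, -1.0]
Squared diffs: [0.0, 0.0, 21.2162, 0.0]
Distance = sqrt(21.2162) = 4.6061


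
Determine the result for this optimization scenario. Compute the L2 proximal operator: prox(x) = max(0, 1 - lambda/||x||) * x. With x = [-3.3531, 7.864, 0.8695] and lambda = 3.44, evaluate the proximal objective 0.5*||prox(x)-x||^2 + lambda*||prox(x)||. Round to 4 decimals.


Step 1: Compute ||x||.
||x|| = 8.5931
Step 2: Compute scaling factor.
scale = max(0, 1 - 3.44/8.5931) = 0.5997
Step 3: prox(x) = [-2.0108, 4.7159, 0.5214]
||prox(x)|| = 5.1531
Step 4: Proximal objective.
0.5*||prox-x||^2 = 5.9168
lambda*||prox|| = 17.7267
Total = 23.6436


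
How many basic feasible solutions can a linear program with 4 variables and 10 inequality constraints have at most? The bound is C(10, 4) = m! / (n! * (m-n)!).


Each vertex corresponds to some choice of n active constraints out of m, so the number of vertices is at most C(m, n) = m! / (n!(m-n)!).
m = 10, n = 4
Numerator: 10 * 9 * 8 * 7
Denominator: 4! = 24
C(10, 4) = 210


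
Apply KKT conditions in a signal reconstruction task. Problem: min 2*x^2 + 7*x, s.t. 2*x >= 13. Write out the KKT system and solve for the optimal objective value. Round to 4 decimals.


Step 1: Try lambda = 0 (constraint inactive).
x_unc = -7/(2*2) = -1.75
Check: 2*-1.75 = -3.5 < 13 -- violated!
Step 2: Constraint must be active: 2*x = 13
x* = 13/2 = 6.5
lambda = (2*2*6.5 + 7)/2 = 16.5
Step 3: Compute optimal value.
f(x*) = 2*6.5^2 + 7*6.5 = 130.0


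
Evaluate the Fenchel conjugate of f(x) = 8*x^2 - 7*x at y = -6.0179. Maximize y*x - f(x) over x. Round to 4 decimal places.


f*(y) = sup_x {y*x - a*x^2 - b*x} = sup_x {(y-b)*x - a*x^2}
FOC: (y - b) - 2a*x = 0 => x* = (y - b)/(2a)
x* = (-6.0179 + 7)/(2*8) = 0.0614
f*(-6.0179) = (y-b)^2/(4a) = (-6.0179 + 7)^2/(4*8)
= 0.9645/32 = 0.0301


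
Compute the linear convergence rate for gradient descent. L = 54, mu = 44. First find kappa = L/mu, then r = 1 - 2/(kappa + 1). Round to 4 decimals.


Step 1: Compute the condition number.
kappa = L/mu = 54/44 = 1.2273
Step 2: Compute the convergence rate.
r = 1 - 2/(kappa + 1) = 1 - 2*mu/(L + mu) = (L - mu)/(L + mu) = 10/98 = 0.102


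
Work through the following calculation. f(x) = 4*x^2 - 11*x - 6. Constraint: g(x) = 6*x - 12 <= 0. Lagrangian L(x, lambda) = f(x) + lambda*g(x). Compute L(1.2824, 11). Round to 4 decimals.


Step 1: Evaluate f(x).
f(1.2824) = 4*1.2824^2 - 11*1.2824 - 6 = -13.5282
Step 2: Evaluate g(x).
g(1.2824) = 6*1.2824 - 12 = -4.3056
Step 3: Compute Lagrangian.
L = -13.5282 + 11*-4.3056 = -60.8898


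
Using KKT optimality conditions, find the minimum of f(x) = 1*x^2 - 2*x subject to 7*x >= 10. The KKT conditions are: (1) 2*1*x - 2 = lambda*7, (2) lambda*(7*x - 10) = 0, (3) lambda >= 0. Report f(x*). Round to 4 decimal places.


Step 1: Try lambda = 0 (constraint inactive).
x_unc = 2/(2*1) = 1.0
Check: 7*1.0 = 7.0 < 10 -- violated!
Step 2: Constraint must be active: 7*x = 10
x* = 10/7 = 1.4286 (rounded; the exact value 10/7 is used below)
lambda = (2*1*(10/7) - 2)/7 = 0.1224
Step 3: Compute optimal value.
f(x*) = 1*(10/7)^2 - 2*(10/7) = -0.8163


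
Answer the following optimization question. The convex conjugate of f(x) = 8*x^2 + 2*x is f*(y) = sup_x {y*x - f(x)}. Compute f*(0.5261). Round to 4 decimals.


f*(y) = sup_x {y*x - a*x^2 - b*x} = sup_x {(y-b)*x - a*x^2}
FOC: (y - b) - 2a*x = 0 => x* = (y - b)/(2a)
x* = (0.5261 - 2)/(2*8) = -0.0921
f*(0.5261) = (y-b)^2/(4a) = (0.5261 - 2)^2/(4*8)
= 2.1724/32 = 0.0679


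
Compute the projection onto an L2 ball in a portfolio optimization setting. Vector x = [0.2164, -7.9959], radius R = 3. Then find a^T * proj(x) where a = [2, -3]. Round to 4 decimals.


Step 1: Compute ||x|| (intermediates to 6 decimals).
||x|| = sqrt(0.2164^2 + (-7.9959)^2) = 7.998828
Step 2: Project.
Since ||x|| > R, scale = R/||x|| = 3/7.998828 = 0.375055, proj(x) = scale * x
proj(x) = [0.081162, -2.998902]
Step 3: Dot product.
a^T * proj(x) = 2*0.081162 - 3*(-2.998902) = 9.159


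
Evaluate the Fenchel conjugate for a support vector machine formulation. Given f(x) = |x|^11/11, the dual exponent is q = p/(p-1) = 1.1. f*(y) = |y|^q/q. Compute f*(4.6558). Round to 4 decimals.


The conjugate exponent q satisfies 1/p + 1/q = 1.
p = 11, so q = 11/(11 - 1) = 1.1
|y|^q = 4.6558^1.1 = 5.4299
f*(4.6558) = 5.4299 / 1.1 = 4.9363


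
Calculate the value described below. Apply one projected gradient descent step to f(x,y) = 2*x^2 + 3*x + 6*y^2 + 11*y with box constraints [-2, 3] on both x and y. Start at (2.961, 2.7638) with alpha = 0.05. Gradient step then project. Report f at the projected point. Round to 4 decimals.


Step 1: Compute gradient at (2.961, 2.7638).
grad_x = 2*2*2.961 + 3 = 14.844
grad_y = 2*6*2.7638 + 11 = 44.1656
Step 2: Gradient step.
x_raw = 2.961 - 0.05*14.844 = 2.2188
y_raw = 2.7638 - 0.05*44.1656 = 0.5555
Step 3: Project onto [-2, 3].
x_proj = clip(2.2188) = 2.2188
y_proj = clip(0.5555) = 0.5555
Step 4: Evaluate f.
f(2.2188, 0.5555) = 24.4649


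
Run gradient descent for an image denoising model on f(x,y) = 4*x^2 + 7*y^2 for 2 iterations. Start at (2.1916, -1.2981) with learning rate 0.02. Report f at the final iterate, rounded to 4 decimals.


Gradient descent on f(x,y) = 4*x^2 + 7*y^2.
Starting point: (2.1916, -1.2981), alpha = 0.02
Step 1: grad_x = 2*4*2.1916 = 17.5328, grad_y = 2*7*-1.2981 = -18.1734
  x_1 = 2.1916 - 0.02*17.5328 = 1.8409
  y_1 = -1.2981 - 0.02*-18.1734 = -0.9346
Step 2: grad_x = 2*4*1.8409 = 14.7276, grad_y = 2*7*-0.9346 = -13.0848
  x_2 = 1.8409 - 0.02*14.7276 = 1.5464
  y_2 = -0.9346 - 0.02*-13.0848 = -0.6729
f(1.5464, -0.6729) = 4*1.5464^2 + 7*(-0.6729)^2 = 12.7352


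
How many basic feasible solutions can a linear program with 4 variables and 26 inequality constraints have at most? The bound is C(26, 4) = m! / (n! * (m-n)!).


Each vertex corresponds to some choice of n active constraints out of m, so the number of vertices is at most C(m, n) = m! / (n!(m-n)!).
m = 26, n = 4
Numerator: 26 * 25 * 24 * 23
Denominator: 4! = 24
C(26, 4) = 14950


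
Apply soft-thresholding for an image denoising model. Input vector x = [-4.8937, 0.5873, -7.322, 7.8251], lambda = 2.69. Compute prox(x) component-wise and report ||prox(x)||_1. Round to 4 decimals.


Soft-thresholding with lambda = 2.69:
prox(-4.8937) = sign(-4.8937)*max(|-4.8937| - 2.69, 0) = -2.2037
prox(0.5873) = sign(0.5873)*max(|0.5873| - 2.69, 0) = 0.0
prox(-7.322) = sign(-7.322)*max(|-7.322| - 2.69, 0) = -4.632
prox(7.8251) = sign(7.8251)*max(|7.8251| - 2.69, 0) = 5.1351
prox(x) = [-2.2037, 0.0, -4.632, 5.1351]
||prox(x)||_1 = 2.2037 + 0.0 + 4.632 + 5.1351 = 11.9708


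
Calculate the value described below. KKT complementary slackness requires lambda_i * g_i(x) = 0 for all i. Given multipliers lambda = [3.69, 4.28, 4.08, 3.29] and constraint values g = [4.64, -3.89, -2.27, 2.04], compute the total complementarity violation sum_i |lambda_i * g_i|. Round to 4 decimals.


KKT complementary slackness check:
lambda_1 * g_1 = 3.69 * 4.64 = 17.1216
lambda_2 * g_2 = 4.28 * -3.89 = -16.6492
lambda_3 * g_3 = 4.08 * -2.27 = -9.2616
lambda_4 * g_4 = 3.29 * 2.04 = 6.7116
Total violation = 17.1216 + 16.6492 + 9.2616 + 6.7116 = 49.744


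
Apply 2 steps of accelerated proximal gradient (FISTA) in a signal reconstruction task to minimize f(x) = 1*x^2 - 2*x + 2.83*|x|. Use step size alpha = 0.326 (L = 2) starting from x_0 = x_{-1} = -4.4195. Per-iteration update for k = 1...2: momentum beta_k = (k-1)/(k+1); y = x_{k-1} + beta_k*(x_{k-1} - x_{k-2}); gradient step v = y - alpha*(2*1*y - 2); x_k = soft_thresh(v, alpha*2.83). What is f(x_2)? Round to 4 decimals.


FISTA on f(x) = 1*x^2 - 2*x + 2.83*|x|
L = 2, alpha = 0.326
Iteration 1: beta = 0.0, y = -4.4195 + 0.0*(-4.4195 + 4.4195) = -4.4195
  grad(y) = -10.839, v = y - alpha*grad = -0.886
  prox(v) = soft_thresh(-0.886, 0.9226) = 0.0
Iteration 2: beta = 0.3333, y = 0.0 + 0.3333*(0.0 + 4.4195) = 1.4732
  grad(y) = 0.9463, v = y - alpha*grad = 1.1647
  prox(v) = soft_thresh(1.1647, 0.9226) = 0.2421
f(x_2) = 1*0.2421^2 - 2*0.2421 + 2.83*|0.2421| = 0.2595


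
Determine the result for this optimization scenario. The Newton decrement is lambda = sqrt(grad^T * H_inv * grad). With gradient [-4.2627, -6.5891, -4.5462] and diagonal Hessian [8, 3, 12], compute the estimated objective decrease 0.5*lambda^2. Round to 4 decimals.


Step 1: H is diagonal, so H^(-1) * g = [-0.5328, -2.1964, -0.3789].
Step 2: g^T H^(-1) g = sum_i g_i^2 / H_ii
  = (-4.2627)^2/8 + (-6.5891)^2/3 + (-4.5462)^2/12
  = 2.2713 + 14.4721 + 1.7223 = 18.4657
Step 3: Objective decrease = 0.5 * g^T H^(-1) g = 9.2329


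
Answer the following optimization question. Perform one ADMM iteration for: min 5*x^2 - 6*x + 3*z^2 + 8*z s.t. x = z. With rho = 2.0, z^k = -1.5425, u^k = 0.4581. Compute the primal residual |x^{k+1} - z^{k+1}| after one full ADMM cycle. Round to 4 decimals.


ADMM iteration with rho = 2.0, z^k = -1.5425, u^k = 0.4581
Step 1: x-update.
Minimize 5*x^2 - 6*x + (2.0/2)*(x + 1.5425 + 0.4581)^2
FOC: (2*5 + 2.0)*x = 6 + 2.0*(-1.5425 - 0.4581)
x^{k+1} = 0.1666
Step 2: z-update.
Minimize 3*z^2 + 8*z + (2.0/2)*(0.1666 - z + 0.4581)^2
FOC: (2*3 + 2.0)*z = -8 + 2.0*(0.1666 + 0.4581)
z^{k+1} = -0.8438
Step 3: u-update.
u^{k+1} = 0.4581 + 0.1666 + 0.8438 = 1.4685
Step 4: Primal residual = |0.1666 + 0.8438| = 1.0104


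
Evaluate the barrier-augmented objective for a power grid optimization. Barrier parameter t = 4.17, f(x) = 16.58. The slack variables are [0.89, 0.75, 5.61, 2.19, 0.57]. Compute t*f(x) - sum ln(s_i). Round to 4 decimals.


Step 1: Compute log-barrier.
ln values: [-0.1165, -0.2877, 1.7246, 0.7839, -0.5621]
phi = -(-0.1165 - 0.2877 + 1.7246 + 0.7839 - 0.5621) = -1.5421
Step 2: Compute augmented objective.
t*f(x) = 4.17*16.58 = 69.1386
Total = 69.1386 - 1.5421 = 67.5965


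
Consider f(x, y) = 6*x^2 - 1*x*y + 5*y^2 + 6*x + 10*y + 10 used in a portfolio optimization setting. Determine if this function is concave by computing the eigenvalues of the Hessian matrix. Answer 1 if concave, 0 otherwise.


The Hessian of f(x,y) = 6*x^2 - 1*x*y + 5*y^2 + 6*x + 10*y + 10 is:
H = [[12, -1], [-1, 10]]
Trace = 12 + 10 = 22
Determinant = 12*10 - (-1)^2 = 119
Discriminant = (22)^2 - 4*119 = 8.0
Eigenvalues: lambda_1 = 9.5858, lambda_2 = 12.4142
The function is not concave.

0


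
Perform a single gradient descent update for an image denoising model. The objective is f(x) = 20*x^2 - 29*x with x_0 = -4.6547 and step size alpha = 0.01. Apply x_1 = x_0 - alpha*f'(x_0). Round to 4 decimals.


We compute the gradient at x_0 and apply the update.
f'(x) = 40*x - 29
f'(-4.6547) = 40*-4.6547 - 29 = -215.188
x_1 = -4.6547 - 0.01*-215.188 = -2.5028


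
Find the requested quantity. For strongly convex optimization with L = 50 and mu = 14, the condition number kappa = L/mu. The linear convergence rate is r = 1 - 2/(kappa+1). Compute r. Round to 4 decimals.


Step 1: Compute the condition number.
kappa = L/mu = 50/14 = 3.5714
Step 2: Compute the convergence rate.
r = 1 - 2/(kappa + 1) = 1 - 2*mu/(L + mu) = (L - mu)/(L + mu) = 36/64 = 0.5625


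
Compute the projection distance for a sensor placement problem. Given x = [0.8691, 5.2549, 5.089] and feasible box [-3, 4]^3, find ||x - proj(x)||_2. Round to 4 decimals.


Project each component onto [-3, 4].
clip(0.8691) = 0.8691, clip(5.2549) = 4.0, clip(5.089) = 4.0
Projection = [0.8691, 4.0, 4.0]
Squared diffs: [0.0, 1.5748, 1.1859]
Distance = sqrt(2.7607) = 1.6615


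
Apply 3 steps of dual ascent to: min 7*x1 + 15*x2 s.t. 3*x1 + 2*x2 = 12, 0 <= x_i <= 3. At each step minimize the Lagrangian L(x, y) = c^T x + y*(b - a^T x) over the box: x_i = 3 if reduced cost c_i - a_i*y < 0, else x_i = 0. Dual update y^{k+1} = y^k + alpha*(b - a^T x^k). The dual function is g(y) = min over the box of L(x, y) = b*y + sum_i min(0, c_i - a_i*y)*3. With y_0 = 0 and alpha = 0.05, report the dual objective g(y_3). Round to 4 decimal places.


Dual ascent for LP: min 7*x1 + 15*x2, 3*x1 + 2*x2 = 12, 0 <= x_i <= 3
Step 1: y^k = 0.0, reduced costs: (7.0, 15.0)
  x^k = (0.0, 0.0), subgradient = b - a^T x = 12.0
  y^{k+1} = 0.0 + 0.05*12.0 = 0.6
Step 2: y^k = 0.6, reduced costs: (5.2, 13.8)
  x^k = (0.0, 0.0), subgradient = b - a^T x = 12.0
  y^{k+1} = 0.6 + 0.05*12.0 = 1.2
Step 3: y^k = 1.2, reduced costs: (3.4, 12.6)
  x^k = (0.0, 0.0), subgradient = b - a^T x = 12.0
  y^{k+1} = 1.2 + 0.05*12.0 = 1.8
Dual objective at y_3 = 1.8: reduced costs (1.6, 11.4), box minimizer x = (0.0, 0.0)
g(y_3) = b*y + (c1 - a1*y)*x1 + (c2 - a2*y)*x2 = 12*1.8 + 1.6*0.0 + 11.4*0.0 = 21.6 + 0.0 + 0.0 = 21.6


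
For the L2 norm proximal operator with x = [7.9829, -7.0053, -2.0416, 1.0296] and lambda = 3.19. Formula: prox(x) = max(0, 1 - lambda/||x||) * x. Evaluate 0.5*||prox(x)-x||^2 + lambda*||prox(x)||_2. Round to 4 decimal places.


Step 1: Compute ||x||.
||x|| = 10.8641
Step 2: Compute scaling factor.
scale = max(0, 1 - 3.19/10.8641) = 0.7064
Step 3: prox(x) = [5.6389, -4.9484, -1.4421, 0.7273]
||prox(x)|| = 7.6741
Step 4: Proximal objective.
0.5*||prox-x||^2 = 5.0881
lambda*||prox|| = 24.4804
Total = 29.5685


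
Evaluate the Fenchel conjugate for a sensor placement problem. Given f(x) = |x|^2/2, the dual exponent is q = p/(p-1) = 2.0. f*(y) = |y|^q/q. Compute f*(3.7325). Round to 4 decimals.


The conjugate exponent q satisfies 1/p + 1/q = 1.
p = 2, so q = 2/(2 - 1) = 2.0
|y|^q = 3.7325^2.0 = 13.9316
f*(3.7325) = 13.9316 / 2.0 = 6.9658


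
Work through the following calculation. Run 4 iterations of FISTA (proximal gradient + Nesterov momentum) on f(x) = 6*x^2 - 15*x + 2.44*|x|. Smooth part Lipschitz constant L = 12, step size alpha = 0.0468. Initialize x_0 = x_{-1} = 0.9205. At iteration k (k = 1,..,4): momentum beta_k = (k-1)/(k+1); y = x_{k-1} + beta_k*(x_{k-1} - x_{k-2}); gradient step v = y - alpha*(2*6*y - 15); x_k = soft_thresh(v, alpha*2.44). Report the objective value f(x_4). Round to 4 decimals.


FISTA on f(x) = 6*x^2 - 15*x + 2.44*|x|
L = 12, alpha = 0.0468
Iteration 1: beta = 0.0, y = 0.9205 + 0.0*(0.9205 - 0.9205) = 0.9205
  grad(y) = -3.954, v = y - alpha*grad = 1.1055
  prox(v) = soft_thresh(1.1055, 0.1142) = 0.9914
Iteration 2: beta = 0.3333, y = 0.9914 + 0.3333*(0.9914 - 0.9205) = 1.015
  grad(y) = -2.8203, v = y - alpha*grad = 1.147
  prox(v) = soft_thresh(1.147, 0.1142) = 1.0328
Iteration 3: beta = 0.5, y = 1.0328 + 0.5*(1.0328 - 0.9914) = 1.0535
  grad(y) = -2.3582, v = y - alpha*grad = 1.1638
  prox(v) = soft_thresh(1.1638, 0.1142) = 1.0497
Iteration 4: beta = 0.6, y = 1.0497 + 0.6*(1.0497 - 1.0328) = 1.0598
  grad(y) = -2.2826, v = y - alpha*grad = 1.1666
  prox(v) = soft_thresh(1.1666, 0.1142) = 1.0524
f(x_4) = 6*1.0524^2 - 15*1.0524 + 2.44*|1.0524| = -6.5729


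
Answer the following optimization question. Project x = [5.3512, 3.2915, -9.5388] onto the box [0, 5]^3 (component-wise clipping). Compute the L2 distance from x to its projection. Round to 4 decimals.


Project each component onto [0, 5].
clip(5.3512) = 5.0, clip(3.2915) = 3.2915, clip(-9.5388) = 0.0
Projection = [5.0, 3.2915, 0.0]
Squared diffs: [0.1233, 0.0, 90.9887]
Distance = sqrt(91.112) = 9.5453


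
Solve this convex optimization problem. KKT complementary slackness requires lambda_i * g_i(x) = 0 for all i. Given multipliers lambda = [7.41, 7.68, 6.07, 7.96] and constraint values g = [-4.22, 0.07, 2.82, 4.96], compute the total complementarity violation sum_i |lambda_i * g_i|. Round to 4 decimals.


KKT complementary slackness check:
lambda_1 * g_1 = 7.41 * -4.22 = -31.2702
lambda_2 * g_2 = 7.68 * 0.07 = 0.5376
lambda_3 * g_3 = 6.07 * 2.82 = 17.1174
lambda_4 * g_4 = 7.96 * 4.96 = 39.4816
Total violation = 31.2702 + 0.5376 + 17.1174 + 39.4816 = 88.4068


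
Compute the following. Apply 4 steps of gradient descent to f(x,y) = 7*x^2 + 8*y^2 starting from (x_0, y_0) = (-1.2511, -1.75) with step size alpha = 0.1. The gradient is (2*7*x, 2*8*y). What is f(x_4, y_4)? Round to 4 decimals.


Gradient descent on f(x,y) = 7*x^2 + 8*y^2.
Starting point: (-1.2511, -1.75), alpha = 0.1
Step 1: grad_x = 2*7*-1.2511 = -17.5154, grad_y = 2*8*-1.75 = -28.0
  x_1 = -1.2511 - 0.1*-17.5154 = 0.5004
  y_1 = -1.75 - 0.1*-28.0 = 1.05
Step 2: grad_x = 2*7*0.5004 = 7.0062, grad_y = 2*8*1.05 = 16.8
  x_2 = 0.5004 - 0.1*7.0062 = -0.2002
  y_2 = 1.05 - 0.1*16.8 = -0.63
Step 3: grad_x = 2*7*-0.2002 = -2.8025, grad_y = 2*8*-0.63 = -10.08
  x_3 = -0.2002 - 0.1*-2.8025 = 0.0801
  y_3 = -0.63 - 0.1*-10.08 = 0.378
Step 4: grad_x = 2*7*0.0801 = 1.121, grad_y = 2*8*0.378 = 6.048
  x_4 = 0.0801 - 0.1*1.121 = -0.032
  y_4 = 0.378 - 0.1*6.048 = -0.2268
f(-0.032, -0.2268) = 7*(-0.032)^2 + 8*(-0.2268)^2 = 0.4187


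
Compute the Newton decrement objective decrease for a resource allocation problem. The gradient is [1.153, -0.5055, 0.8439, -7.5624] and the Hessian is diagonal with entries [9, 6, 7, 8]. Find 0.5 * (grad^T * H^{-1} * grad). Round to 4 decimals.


Step 1: H is diagonal, so H^(-1) * g = [0.1281, -0.0843, 0.1206, -0.9453].
Step 2: g^T H^(-1) g = sum_i g_i^2 / H_ii
  = (1.153)^2/9 + (-0.5055)^2/6 + (0.8439)^2/7 + (-7.5624)^2/8
  = 0.1477 + 0.0426 + 0.1017 + 7.1487 = 7.4408
Step 3: Objective decrease = 0.5 * g^T H^(-1) g = 3.7204


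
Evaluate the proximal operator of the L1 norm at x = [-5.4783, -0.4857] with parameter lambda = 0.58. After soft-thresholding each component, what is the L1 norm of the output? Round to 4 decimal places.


Soft-thresholding with lambda = 0.58:
prox(-5.4783) = sign(-5.4783)*max(|-5.4783| - 0.58, 0) = -4.8983
prox(-0.4857) = sign(-0.4857)*max(|-0.4857| - 0.58, 0) = 0.0
prox(x) = [-4.8983, 0.0]
||prox(x)||_1 = 4.8983 + 0.0 = 4.8983


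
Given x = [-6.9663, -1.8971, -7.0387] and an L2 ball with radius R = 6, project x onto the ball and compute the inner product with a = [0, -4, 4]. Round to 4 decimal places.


Step 1: Compute ||x|| (intermediates to 6 decimals).
||x|| = sqrt((-6.9663)^2 + (-1.8971)^2 + (-7.0387)^2) = 10.083235
Step 2: Project.
Since ||x|| > R, scale = R/||x|| = 6/10.083235 = 0.595047, proj(x) = scale * x
proj(x) = [-4.145276, -1.128864, -4.188357]
Step 3: Dot product.
a^T * proj(x) = 0*(-4.145276) - 4*(-1.128864) + 4*(-4.188357) = -12.238


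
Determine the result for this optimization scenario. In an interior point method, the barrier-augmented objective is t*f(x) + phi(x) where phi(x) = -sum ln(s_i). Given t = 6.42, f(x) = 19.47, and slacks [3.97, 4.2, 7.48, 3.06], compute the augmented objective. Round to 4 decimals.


Step 1: Compute log-barrier.
ln values: [1.3788, 1.4351, 2.0122, 1.1184]
phi = -(1.3788 + 1.4351 + 2.0122 + 1.1184) = -5.9445
Step 2: Compute augmented objective.
t*f(x) = 6.42*19.47 = 124.9974
Total = 124.9974 - 5.9445 = 119.0529


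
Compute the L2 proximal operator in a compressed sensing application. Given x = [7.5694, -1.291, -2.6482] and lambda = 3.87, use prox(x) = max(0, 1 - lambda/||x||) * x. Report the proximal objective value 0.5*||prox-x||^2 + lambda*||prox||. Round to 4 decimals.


Step 1: Compute ||x||.
||x|| = 8.1225
Step 2: Compute scaling factor.
scale = max(0, 1 - 3.87/8.1225) = 0.5235
Step 3: prox(x) = [3.9629, -0.6759, -1.3865]
||prox(x)|| = 4.2525
Step 4: Proximal objective.
0.5*||prox-x||^2 = 7.4885
lambda*||prox|| = 16.4572
Total = 23.9457


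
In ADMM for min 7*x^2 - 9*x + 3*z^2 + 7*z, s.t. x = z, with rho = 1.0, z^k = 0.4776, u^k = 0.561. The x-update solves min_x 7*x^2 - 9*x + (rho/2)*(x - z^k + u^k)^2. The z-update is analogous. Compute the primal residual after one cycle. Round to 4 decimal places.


ADMM iteration with rho = 1.0, z^k = 0.4776, u^k = 0.561
Step 1: x-update.
Minimize 7*x^2 - 9*x + (1.0/2)*(x - 0.4776 + 0.561)^2
FOC: (2*7 + 1.0)*x = 9 + 1.0*(0.4776 - 0.561)
x^{k+1} = 0.5944
Step 2: z-update.
Minimize 3*z^2 + 7*z + (1.0/2)*(0.5944 - z + 0.561)^2
FOC: (2*3 + 1.0)*z = -7 + 1.0*(0.5944 + 0.561)
z^{k+1} = -0.8349
Step 3: u-update.
u^{k+1} = 0.561 + 0.5944 + 0.8349 = 1.9904
Step 4: Primal residual = |0.5944 + 0.8349| = 1.4294
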